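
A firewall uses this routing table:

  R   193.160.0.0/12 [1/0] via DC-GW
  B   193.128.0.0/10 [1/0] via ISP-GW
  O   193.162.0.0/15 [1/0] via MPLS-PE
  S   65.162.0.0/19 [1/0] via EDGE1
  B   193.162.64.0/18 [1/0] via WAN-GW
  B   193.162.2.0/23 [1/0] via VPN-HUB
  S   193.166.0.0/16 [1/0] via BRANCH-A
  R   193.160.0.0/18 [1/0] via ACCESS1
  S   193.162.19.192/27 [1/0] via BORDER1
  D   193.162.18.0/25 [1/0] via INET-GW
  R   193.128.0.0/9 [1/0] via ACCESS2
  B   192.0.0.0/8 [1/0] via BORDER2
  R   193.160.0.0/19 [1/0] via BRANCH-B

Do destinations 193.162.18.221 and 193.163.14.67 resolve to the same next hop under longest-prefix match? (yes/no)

193.162.18.221: longest match 193.162.0.0/15 -> MPLS-PE
193.163.14.67: longest match 193.162.0.0/15 -> MPLS-PE

yes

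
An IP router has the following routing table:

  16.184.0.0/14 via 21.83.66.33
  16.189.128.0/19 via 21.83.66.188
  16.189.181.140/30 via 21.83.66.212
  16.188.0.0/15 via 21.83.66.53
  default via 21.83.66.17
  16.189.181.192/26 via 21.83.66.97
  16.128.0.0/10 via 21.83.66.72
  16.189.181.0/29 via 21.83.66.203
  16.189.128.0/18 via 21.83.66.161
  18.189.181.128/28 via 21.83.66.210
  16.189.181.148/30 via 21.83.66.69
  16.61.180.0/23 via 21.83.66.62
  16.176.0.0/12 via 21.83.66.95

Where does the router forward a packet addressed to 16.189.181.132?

Routes whose prefix contains 16.189.181.132:
  0.0.0.0/0 (default, matches everything) -> 21.83.66.17
  16.128.0.0/10 (16.128.0.0 - 16.191.255.255) -> 21.83.66.72
  16.176.0.0/12 (16.176.0.0 - 16.191.255.255) -> 21.83.66.95
  16.188.0.0/15 (16.188.0.0 - 16.189.255.255) -> 21.83.66.53
  16.189.128.0/18 (16.189.128.0 - 16.189.191.255) -> 21.83.66.161
More-specific entries that do NOT match:
  16.189.181.140/30 (16.189.181.140 - 16.189.181.143) does not contain 16.189.181.132
  16.189.181.148/30 (16.189.181.148 - 16.189.181.151) does not contain 16.189.181.132
  16.189.181.0/29 (16.189.181.0 - 16.189.181.7) does not contain 16.189.181.132
  18.189.181.128/28 (18.189.181.128 - 18.189.181.143) does not contain 16.189.181.132
  16.189.181.192/26 (16.189.181.192 - 16.189.181.255) does not contain 16.189.181.132
  16.61.180.0/23 (16.61.180.0 - 16.61.181.255) does not contain 16.189.181.132
  16.189.128.0/19 (16.189.128.0 - 16.189.159.255) does not contain 16.189.181.132
Longest matching prefix is /18 -> next hop 21.83.66.161.

21.83.66.161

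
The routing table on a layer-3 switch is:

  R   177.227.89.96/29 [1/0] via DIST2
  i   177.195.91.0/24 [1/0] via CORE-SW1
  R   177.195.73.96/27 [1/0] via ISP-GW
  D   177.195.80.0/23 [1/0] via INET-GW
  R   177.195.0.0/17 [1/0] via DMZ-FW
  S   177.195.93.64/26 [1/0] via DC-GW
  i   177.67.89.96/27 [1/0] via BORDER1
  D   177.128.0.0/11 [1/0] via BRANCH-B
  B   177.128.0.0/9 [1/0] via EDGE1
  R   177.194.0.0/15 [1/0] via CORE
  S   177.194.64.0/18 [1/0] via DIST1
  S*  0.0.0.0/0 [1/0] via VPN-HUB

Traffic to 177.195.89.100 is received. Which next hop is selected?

DMZ-FW

Routes whose prefix contains 177.195.89.100:
  0.0.0.0/0 (default, matches everything) -> VPN-HUB
  177.128.0.0/9 (177.128.0.0 - 177.255.255.255) -> EDGE1
  177.194.0.0/15 (177.194.0.0 - 177.195.255.255) -> CORE
  177.195.0.0/17 (177.195.0.0 - 177.195.127.255) -> DMZ-FW
More-specific entries that do NOT match:
  177.227.89.96/29 (177.227.89.96 - 177.227.89.103) does not contain 177.195.89.100
  177.195.73.96/27 (177.195.73.96 - 177.195.73.127) does not contain 177.195.89.100
  177.67.89.96/27 (177.67.89.96 - 177.67.89.127) does not contain 177.195.89.100
  177.195.93.64/26 (177.195.93.64 - 177.195.93.127) does not contain 177.195.89.100
  177.195.91.0/24 (177.195.91.0 - 177.195.91.255) does not contain 177.195.89.100
  177.195.80.0/23 (177.195.80.0 - 177.195.81.255) does not contain 177.195.89.100
  177.194.64.0/18 (177.194.64.0 - 177.194.127.255) does not contain 177.195.89.100
Longest matching prefix is /17 -> next hop DMZ-FW.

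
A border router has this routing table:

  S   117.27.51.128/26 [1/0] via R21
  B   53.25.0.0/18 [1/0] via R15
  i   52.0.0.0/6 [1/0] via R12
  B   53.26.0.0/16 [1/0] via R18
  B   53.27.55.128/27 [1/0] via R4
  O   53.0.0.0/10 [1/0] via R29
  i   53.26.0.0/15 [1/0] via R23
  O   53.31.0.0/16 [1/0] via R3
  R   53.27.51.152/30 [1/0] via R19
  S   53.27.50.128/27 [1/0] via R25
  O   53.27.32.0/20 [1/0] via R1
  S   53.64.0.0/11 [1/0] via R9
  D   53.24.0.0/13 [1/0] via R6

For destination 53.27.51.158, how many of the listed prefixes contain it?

4

Prefixes containing 53.27.51.158:
  52.0.0.0/6 (52.0.0.0 - 55.255.255.255)
  53.0.0.0/10 (53.0.0.0 - 53.63.255.255)
  53.24.0.0/13 (53.24.0.0 - 53.31.255.255)
  53.26.0.0/15 (53.26.0.0 - 53.27.255.255)
Total matching entries: 4.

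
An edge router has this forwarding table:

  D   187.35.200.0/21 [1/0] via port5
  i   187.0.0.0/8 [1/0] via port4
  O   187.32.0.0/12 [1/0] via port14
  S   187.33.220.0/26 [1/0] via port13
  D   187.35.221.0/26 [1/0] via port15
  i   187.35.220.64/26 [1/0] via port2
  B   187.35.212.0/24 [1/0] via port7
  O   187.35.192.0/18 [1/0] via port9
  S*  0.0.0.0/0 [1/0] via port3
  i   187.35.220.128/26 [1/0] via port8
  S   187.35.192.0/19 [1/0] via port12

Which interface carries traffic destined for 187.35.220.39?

Routes whose prefix contains 187.35.220.39:
  0.0.0.0/0 (default, matches everything) -> port3
  187.0.0.0/8 (187.0.0.0 - 187.255.255.255) -> port4
  187.32.0.0/12 (187.32.0.0 - 187.47.255.255) -> port14
  187.35.192.0/18 (187.35.192.0 - 187.35.255.255) -> port9
  187.35.192.0/19 (187.35.192.0 - 187.35.223.255) -> port12
More-specific entries that do NOT match:
  187.33.220.0/26 (187.33.220.0 - 187.33.220.63) does not contain 187.35.220.39
  187.35.221.0/26 (187.35.221.0 - 187.35.221.63) does not contain 187.35.220.39
  187.35.220.64/26 (187.35.220.64 - 187.35.220.127) does not contain 187.35.220.39
  187.35.220.128/26 (187.35.220.128 - 187.35.220.191) does not contain 187.35.220.39
  187.35.212.0/24 (187.35.212.0 - 187.35.212.255) does not contain 187.35.220.39
  187.35.200.0/21 (187.35.200.0 - 187.35.207.255) does not contain 187.35.220.39
Longest matching prefix is /19 -> interface port12.

port12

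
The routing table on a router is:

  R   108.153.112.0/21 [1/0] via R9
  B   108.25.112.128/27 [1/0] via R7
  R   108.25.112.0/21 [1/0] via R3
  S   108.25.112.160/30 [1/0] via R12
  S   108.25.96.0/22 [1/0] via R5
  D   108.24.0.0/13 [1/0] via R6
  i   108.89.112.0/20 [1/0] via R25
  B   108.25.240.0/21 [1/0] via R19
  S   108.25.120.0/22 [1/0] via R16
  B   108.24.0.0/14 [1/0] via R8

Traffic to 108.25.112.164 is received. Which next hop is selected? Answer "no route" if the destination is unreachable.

Routes whose prefix contains 108.25.112.164:
  108.24.0.0/13 (108.24.0.0 - 108.31.255.255) -> R6
  108.24.0.0/14 (108.24.0.0 - 108.27.255.255) -> R8
  108.25.112.0/21 (108.25.112.0 - 108.25.119.255) -> R3
More-specific entries that do NOT match:
  108.25.112.160/30 (108.25.112.160 - 108.25.112.163) does not contain 108.25.112.164
  108.25.112.128/27 (108.25.112.128 - 108.25.112.159) does not contain 108.25.112.164
  108.25.96.0/22 (108.25.96.0 - 108.25.99.255) does not contain 108.25.112.164
  108.25.120.0/22 (108.25.120.0 - 108.25.123.255) does not contain 108.25.112.164
Longest matching prefix is /21 -> next hop R3.

R3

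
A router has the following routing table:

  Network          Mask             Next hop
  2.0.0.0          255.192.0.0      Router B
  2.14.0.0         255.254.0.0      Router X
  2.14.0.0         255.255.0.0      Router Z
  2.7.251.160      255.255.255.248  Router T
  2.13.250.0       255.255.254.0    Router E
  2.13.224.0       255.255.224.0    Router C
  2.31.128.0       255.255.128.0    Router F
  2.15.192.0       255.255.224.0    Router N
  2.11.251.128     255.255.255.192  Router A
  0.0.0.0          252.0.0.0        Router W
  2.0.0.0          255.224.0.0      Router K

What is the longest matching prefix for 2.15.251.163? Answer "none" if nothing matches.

Entries matching 2.15.251.163:
  0.0.0.0/6 (0.0.0.0 - 3.255.255.255)
  2.0.0.0/10 (2.0.0.0 - 2.63.255.255)
  2.0.0.0/11 (2.0.0.0 - 2.31.255.255)
  2.14.0.0/15 (2.14.0.0 - 2.15.255.255)
Most specific is 2.14.0.0/15.

2.14.0.0/15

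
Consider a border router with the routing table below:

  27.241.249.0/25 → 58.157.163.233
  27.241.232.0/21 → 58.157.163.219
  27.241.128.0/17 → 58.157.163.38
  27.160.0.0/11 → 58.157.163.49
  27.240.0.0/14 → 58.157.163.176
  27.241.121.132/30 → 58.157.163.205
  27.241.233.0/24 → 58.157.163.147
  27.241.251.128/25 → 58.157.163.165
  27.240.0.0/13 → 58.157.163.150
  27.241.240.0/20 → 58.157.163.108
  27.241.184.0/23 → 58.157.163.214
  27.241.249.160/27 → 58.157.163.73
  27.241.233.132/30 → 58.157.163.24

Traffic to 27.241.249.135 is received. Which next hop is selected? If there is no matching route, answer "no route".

Routes whose prefix contains 27.241.249.135:
  27.240.0.0/13 (27.240.0.0 - 27.247.255.255) -> 58.157.163.150
  27.240.0.0/14 (27.240.0.0 - 27.243.255.255) -> 58.157.163.176
  27.241.128.0/17 (27.241.128.0 - 27.241.255.255) -> 58.157.163.38
  27.241.240.0/20 (27.241.240.0 - 27.241.255.255) -> 58.157.163.108
More-specific entries that do NOT match:
  27.241.121.132/30 (27.241.121.132 - 27.241.121.135) does not contain 27.241.249.135
  27.241.233.132/30 (27.241.233.132 - 27.241.233.135) does not contain 27.241.249.135
  27.241.249.160/27 (27.241.249.160 - 27.241.249.191) does not contain 27.241.249.135
  27.241.249.0/25 (27.241.249.0 - 27.241.249.127) does not contain 27.241.249.135
  27.241.251.128/25 (27.241.251.128 - 27.241.251.255) does not contain 27.241.249.135
  27.241.233.0/24 (27.241.233.0 - 27.241.233.255) does not contain 27.241.249.135
  27.241.184.0/23 (27.241.184.0 - 27.241.185.255) does not contain 27.241.249.135
  27.241.232.0/21 (27.241.232.0 - 27.241.239.255) does not contain 27.241.249.135
Longest matching prefix is /20 -> next hop 58.157.163.108.

58.157.163.108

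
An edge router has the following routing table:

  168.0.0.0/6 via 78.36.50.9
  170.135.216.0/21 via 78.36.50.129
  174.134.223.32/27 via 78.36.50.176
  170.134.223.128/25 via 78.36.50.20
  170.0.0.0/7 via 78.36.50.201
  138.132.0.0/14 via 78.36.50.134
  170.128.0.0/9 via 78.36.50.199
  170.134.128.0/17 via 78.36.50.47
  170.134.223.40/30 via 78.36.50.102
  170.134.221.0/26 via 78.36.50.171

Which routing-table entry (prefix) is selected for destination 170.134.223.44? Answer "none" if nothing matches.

170.134.128.0/17

Entries matching 170.134.223.44:
  168.0.0.0/6 (168.0.0.0 - 171.255.255.255)
  170.0.0.0/7 (170.0.0.0 - 171.255.255.255)
  170.128.0.0/9 (170.128.0.0 - 170.255.255.255)
  170.134.128.0/17 (170.134.128.0 - 170.134.255.255)
Most specific is 170.134.128.0/17.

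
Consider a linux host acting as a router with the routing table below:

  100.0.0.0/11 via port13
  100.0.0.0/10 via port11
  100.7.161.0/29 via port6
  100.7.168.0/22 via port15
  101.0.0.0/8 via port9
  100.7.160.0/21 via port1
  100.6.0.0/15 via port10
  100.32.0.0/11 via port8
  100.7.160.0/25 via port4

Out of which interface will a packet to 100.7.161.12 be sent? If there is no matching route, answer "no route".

Routes whose prefix contains 100.7.161.12:
  100.0.0.0/10 (100.0.0.0 - 100.63.255.255) -> port11
  100.0.0.0/11 (100.0.0.0 - 100.31.255.255) -> port13
  100.6.0.0/15 (100.6.0.0 - 100.7.255.255) -> port10
  100.7.160.0/21 (100.7.160.0 - 100.7.167.255) -> port1
More-specific entries that do NOT match:
  100.7.161.0/29 (100.7.161.0 - 100.7.161.7) does not contain 100.7.161.12
  100.7.160.0/25 (100.7.160.0 - 100.7.160.127) does not contain 100.7.161.12
  100.7.168.0/22 (100.7.168.0 - 100.7.171.255) does not contain 100.7.161.12
Longest matching prefix is /21 -> interface port1.

port1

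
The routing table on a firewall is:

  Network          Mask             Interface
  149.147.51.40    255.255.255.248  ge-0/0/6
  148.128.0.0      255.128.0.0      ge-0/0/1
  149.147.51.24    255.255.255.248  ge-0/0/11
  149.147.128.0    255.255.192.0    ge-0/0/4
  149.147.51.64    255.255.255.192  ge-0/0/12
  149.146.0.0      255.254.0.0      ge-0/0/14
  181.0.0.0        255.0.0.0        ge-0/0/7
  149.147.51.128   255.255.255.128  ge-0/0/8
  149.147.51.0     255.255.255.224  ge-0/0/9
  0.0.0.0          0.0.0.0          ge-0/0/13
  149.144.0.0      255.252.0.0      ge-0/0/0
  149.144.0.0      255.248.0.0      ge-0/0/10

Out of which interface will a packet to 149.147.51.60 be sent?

Routes whose prefix contains 149.147.51.60:
  0.0.0.0/0 (default, matches everything) -> ge-0/0/13
  149.144.0.0/13 (149.144.0.0 - 149.151.255.255) -> ge-0/0/10
  149.144.0.0/14 (149.144.0.0 - 149.147.255.255) -> ge-0/0/0
  149.146.0.0/15 (149.146.0.0 - 149.147.255.255) -> ge-0/0/14
More-specific entries that do NOT match:
  149.147.51.40/29 (149.147.51.40 - 149.147.51.47) does not contain 149.147.51.60
  149.147.51.24/29 (149.147.51.24 - 149.147.51.31) does not contain 149.147.51.60
  149.147.51.0/27 (149.147.51.0 - 149.147.51.31) does not contain 149.147.51.60
  149.147.51.64/26 (149.147.51.64 - 149.147.51.127) does not contain 149.147.51.60
  149.147.51.128/25 (149.147.51.128 - 149.147.51.255) does not contain 149.147.51.60
  149.147.128.0/18 (149.147.128.0 - 149.147.191.255) does not contain 149.147.51.60
Longest matching prefix is /15 -> interface ge-0/0/14.

ge-0/0/14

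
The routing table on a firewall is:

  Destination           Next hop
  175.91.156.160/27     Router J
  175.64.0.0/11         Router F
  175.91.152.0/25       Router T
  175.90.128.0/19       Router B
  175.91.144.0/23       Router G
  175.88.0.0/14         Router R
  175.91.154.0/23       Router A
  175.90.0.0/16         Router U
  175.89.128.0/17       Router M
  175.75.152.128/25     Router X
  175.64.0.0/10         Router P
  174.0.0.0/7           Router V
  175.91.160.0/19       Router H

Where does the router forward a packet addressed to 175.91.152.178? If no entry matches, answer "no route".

Routes whose prefix contains 175.91.152.178:
  174.0.0.0/7 (174.0.0.0 - 175.255.255.255) -> Router V
  175.64.0.0/10 (175.64.0.0 - 175.127.255.255) -> Router P
  175.64.0.0/11 (175.64.0.0 - 175.95.255.255) -> Router F
  175.88.0.0/14 (175.88.0.0 - 175.91.255.255) -> Router R
More-specific entries that do NOT match:
  175.91.156.160/27 (175.91.156.160 - 175.91.156.191) does not contain 175.91.152.178
  175.91.152.0/25 (175.91.152.0 - 175.91.152.127) does not contain 175.91.152.178
  175.75.152.128/25 (175.75.152.128 - 175.75.152.255) does not contain 175.91.152.178
  175.91.144.0/23 (175.91.144.0 - 175.91.145.255) does not contain 175.91.152.178
  175.91.154.0/23 (175.91.154.0 - 175.91.155.255) does not contain 175.91.152.178
  175.90.128.0/19 (175.90.128.0 - 175.90.159.255) does not contain 175.91.152.178
  175.91.160.0/19 (175.91.160.0 - 175.91.191.255) does not contain 175.91.152.178
  175.89.128.0/17 (175.89.128.0 - 175.89.255.255) does not contain 175.91.152.178
  175.90.0.0/16 (175.90.0.0 - 175.90.255.255) does not contain 175.91.152.178
Longest matching prefix is /14 -> next hop Router R.

Router R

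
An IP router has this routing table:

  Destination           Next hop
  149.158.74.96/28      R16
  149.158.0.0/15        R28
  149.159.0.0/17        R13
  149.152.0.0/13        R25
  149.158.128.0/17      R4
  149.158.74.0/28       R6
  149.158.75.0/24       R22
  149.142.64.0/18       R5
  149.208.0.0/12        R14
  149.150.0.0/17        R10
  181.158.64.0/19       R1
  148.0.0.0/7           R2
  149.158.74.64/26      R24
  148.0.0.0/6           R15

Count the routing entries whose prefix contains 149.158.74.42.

4

Prefixes containing 149.158.74.42:
  148.0.0.0/6 (148.0.0.0 - 151.255.255.255)
  148.0.0.0/7 (148.0.0.0 - 149.255.255.255)
  149.152.0.0/13 (149.152.0.0 - 149.159.255.255)
  149.158.0.0/15 (149.158.0.0 - 149.159.255.255)
Total matching entries: 4.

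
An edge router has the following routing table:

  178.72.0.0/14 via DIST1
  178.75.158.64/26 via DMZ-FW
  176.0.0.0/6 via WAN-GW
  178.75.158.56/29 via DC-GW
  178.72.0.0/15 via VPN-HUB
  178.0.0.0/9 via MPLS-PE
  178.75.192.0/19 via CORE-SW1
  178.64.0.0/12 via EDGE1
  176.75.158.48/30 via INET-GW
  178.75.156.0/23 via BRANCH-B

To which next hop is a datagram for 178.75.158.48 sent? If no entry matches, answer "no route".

Routes whose prefix contains 178.75.158.48:
  176.0.0.0/6 (176.0.0.0 - 179.255.255.255) -> WAN-GW
  178.0.0.0/9 (178.0.0.0 - 178.127.255.255) -> MPLS-PE
  178.64.0.0/12 (178.64.0.0 - 178.79.255.255) -> EDGE1
  178.72.0.0/14 (178.72.0.0 - 178.75.255.255) -> DIST1
More-specific entries that do NOT match:
  176.75.158.48/30 (176.75.158.48 - 176.75.158.51) does not contain 178.75.158.48
  178.75.158.56/29 (178.75.158.56 - 178.75.158.63) does not contain 178.75.158.48
  178.75.158.64/26 (178.75.158.64 - 178.75.158.127) does not contain 178.75.158.48
  178.75.156.0/23 (178.75.156.0 - 178.75.157.255) does not contain 178.75.158.48
  178.75.192.0/19 (178.75.192.0 - 178.75.223.255) does not contain 178.75.158.48
  178.72.0.0/15 (178.72.0.0 - 178.73.255.255) does not contain 178.75.158.48
Longest matching prefix is /14 -> next hop DIST1.

DIST1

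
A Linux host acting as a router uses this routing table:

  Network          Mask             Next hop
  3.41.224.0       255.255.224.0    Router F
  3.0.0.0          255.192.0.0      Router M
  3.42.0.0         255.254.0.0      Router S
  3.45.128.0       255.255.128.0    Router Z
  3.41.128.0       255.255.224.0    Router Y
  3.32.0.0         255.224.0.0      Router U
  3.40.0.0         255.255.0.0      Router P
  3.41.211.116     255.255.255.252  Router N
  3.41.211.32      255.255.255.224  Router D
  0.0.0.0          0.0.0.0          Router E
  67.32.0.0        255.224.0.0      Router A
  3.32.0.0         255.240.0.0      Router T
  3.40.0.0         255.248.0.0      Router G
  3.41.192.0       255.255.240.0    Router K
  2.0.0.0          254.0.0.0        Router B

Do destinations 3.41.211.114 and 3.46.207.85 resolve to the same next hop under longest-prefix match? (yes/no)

3.41.211.114: longest match 3.40.0.0/13 -> Router G
3.46.207.85: longest match 3.40.0.0/13 -> Router G

yes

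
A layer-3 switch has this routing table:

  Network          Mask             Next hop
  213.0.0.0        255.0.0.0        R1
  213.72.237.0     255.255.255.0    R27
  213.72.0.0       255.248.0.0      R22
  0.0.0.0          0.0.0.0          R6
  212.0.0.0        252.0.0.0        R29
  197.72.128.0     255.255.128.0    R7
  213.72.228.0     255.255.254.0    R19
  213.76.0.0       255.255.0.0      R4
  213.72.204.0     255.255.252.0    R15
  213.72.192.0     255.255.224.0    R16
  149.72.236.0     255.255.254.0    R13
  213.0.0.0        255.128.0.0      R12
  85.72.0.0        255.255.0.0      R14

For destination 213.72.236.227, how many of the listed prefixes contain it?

Prefixes containing 213.72.236.227:
  0.0.0.0/0 (default, matches everything)
  212.0.0.0/6 (212.0.0.0 - 215.255.255.255)
  213.0.0.0/8 (213.0.0.0 - 213.255.255.255)
  213.0.0.0/9 (213.0.0.0 - 213.127.255.255)
  213.72.0.0/13 (213.72.0.0 - 213.79.255.255)
Total matching entries: 5.

5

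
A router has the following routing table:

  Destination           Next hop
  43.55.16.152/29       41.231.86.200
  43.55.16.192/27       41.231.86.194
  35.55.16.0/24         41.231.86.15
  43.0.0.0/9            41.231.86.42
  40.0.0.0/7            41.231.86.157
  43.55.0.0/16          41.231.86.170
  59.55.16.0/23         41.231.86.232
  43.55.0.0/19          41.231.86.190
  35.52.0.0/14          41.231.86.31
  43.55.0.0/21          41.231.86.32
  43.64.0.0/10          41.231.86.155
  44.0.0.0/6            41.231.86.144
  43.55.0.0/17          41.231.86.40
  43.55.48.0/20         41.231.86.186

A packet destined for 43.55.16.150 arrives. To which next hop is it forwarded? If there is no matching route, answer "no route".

41.231.86.190

Routes whose prefix contains 43.55.16.150:
  43.0.0.0/9 (43.0.0.0 - 43.127.255.255) -> 41.231.86.42
  43.55.0.0/16 (43.55.0.0 - 43.55.255.255) -> 41.231.86.170
  43.55.0.0/17 (43.55.0.0 - 43.55.127.255) -> 41.231.86.40
  43.55.0.0/19 (43.55.0.0 - 43.55.31.255) -> 41.231.86.190
More-specific entries that do NOT match:
  43.55.16.152/29 (43.55.16.152 - 43.55.16.159) does not contain 43.55.16.150
  43.55.16.192/27 (43.55.16.192 - 43.55.16.223) does not contain 43.55.16.150
  35.55.16.0/24 (35.55.16.0 - 35.55.16.255) does not contain 43.55.16.150
  59.55.16.0/23 (59.55.16.0 - 59.55.17.255) does not contain 43.55.16.150
  43.55.0.0/21 (43.55.0.0 - 43.55.7.255) does not contain 43.55.16.150
  43.55.48.0/20 (43.55.48.0 - 43.55.63.255) does not contain 43.55.16.150
Longest matching prefix is /19 -> next hop 41.231.86.190.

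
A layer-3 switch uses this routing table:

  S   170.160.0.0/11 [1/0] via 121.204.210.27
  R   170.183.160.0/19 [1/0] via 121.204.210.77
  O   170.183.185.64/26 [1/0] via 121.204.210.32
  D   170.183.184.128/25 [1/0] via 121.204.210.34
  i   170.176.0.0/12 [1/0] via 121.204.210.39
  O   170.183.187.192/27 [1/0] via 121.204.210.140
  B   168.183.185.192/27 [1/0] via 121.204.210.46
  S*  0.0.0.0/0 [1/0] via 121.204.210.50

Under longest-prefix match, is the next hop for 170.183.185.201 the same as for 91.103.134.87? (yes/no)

no

170.183.185.201: longest match 170.183.160.0/19 -> 121.204.210.77
91.103.134.87: longest match 0.0.0.0/0 -> 121.204.210.50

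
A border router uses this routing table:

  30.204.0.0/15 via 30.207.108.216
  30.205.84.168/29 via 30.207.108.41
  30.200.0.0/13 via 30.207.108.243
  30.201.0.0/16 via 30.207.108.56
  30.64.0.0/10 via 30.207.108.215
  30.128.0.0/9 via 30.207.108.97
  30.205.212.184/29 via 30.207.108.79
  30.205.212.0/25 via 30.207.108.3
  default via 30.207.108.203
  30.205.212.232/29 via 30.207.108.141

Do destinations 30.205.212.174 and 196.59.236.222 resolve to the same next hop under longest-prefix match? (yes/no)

30.205.212.174: longest match 30.204.0.0/15 -> 30.207.108.216
196.59.236.222: longest match 0.0.0.0/0 -> 30.207.108.203

no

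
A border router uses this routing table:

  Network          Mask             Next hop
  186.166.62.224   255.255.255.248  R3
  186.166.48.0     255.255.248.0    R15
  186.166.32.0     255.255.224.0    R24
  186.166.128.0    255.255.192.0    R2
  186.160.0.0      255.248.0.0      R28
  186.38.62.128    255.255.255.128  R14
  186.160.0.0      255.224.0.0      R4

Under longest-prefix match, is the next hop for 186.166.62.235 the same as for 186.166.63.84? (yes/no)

186.166.62.235: longest match 186.166.32.0/19 -> R24
186.166.63.84: longest match 186.166.32.0/19 -> R24

yes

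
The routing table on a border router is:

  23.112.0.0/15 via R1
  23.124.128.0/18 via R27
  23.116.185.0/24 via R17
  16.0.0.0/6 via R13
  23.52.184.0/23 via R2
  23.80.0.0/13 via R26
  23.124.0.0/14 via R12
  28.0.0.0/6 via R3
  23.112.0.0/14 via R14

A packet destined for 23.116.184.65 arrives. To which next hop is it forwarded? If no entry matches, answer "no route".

no route

No entry's prefix contains 23.116.184.65; there is no default route.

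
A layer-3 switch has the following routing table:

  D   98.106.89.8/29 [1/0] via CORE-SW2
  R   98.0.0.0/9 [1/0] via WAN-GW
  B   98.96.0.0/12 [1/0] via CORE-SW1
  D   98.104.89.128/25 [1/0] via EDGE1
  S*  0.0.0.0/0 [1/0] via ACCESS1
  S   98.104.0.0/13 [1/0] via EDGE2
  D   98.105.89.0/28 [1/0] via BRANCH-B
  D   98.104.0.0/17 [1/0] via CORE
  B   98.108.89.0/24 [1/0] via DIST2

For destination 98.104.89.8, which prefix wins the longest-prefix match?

98.104.0.0/17

Entries matching 98.104.89.8:
  0.0.0.0/0 (default, matches everything)
  98.0.0.0/9 (98.0.0.0 - 98.127.255.255)
  98.96.0.0/12 (98.96.0.0 - 98.111.255.255)
  98.104.0.0/13 (98.104.0.0 - 98.111.255.255)
  98.104.0.0/17 (98.104.0.0 - 98.104.127.255)
Most specific is 98.104.0.0/17.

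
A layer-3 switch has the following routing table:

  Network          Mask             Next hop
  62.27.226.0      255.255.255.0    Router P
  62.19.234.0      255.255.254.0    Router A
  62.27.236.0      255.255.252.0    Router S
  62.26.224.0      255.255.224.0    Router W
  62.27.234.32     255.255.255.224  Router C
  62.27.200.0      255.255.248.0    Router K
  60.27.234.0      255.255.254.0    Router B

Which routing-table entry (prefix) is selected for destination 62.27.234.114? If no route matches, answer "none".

none

62.27.234.114 is outside every listed prefix and there is no default route.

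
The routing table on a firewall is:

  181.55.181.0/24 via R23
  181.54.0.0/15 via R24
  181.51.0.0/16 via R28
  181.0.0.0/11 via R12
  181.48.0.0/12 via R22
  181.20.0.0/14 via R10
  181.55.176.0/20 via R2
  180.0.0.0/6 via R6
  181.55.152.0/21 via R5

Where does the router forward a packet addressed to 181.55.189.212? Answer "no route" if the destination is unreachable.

R2

Routes whose prefix contains 181.55.189.212:
  180.0.0.0/6 (180.0.0.0 - 183.255.255.255) -> R6
  181.48.0.0/12 (181.48.0.0 - 181.63.255.255) -> R22
  181.54.0.0/15 (181.54.0.0 - 181.55.255.255) -> R24
  181.55.176.0/20 (181.55.176.0 - 181.55.191.255) -> R2
More-specific entries that do NOT match:
  181.55.181.0/24 (181.55.181.0 - 181.55.181.255) does not contain 181.55.189.212
  181.55.152.0/21 (181.55.152.0 - 181.55.159.255) does not contain 181.55.189.212
Longest matching prefix is /20 -> next hop R2.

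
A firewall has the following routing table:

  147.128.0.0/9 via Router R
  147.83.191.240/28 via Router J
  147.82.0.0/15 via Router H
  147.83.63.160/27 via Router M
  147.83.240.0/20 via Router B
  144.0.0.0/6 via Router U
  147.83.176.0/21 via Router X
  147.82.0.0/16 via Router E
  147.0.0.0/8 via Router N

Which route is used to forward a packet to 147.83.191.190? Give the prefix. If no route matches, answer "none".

147.82.0.0/15

Entries matching 147.83.191.190:
  144.0.0.0/6 (144.0.0.0 - 147.255.255.255)
  147.0.0.0/8 (147.0.0.0 - 147.255.255.255)
  147.82.0.0/15 (147.82.0.0 - 147.83.255.255)
Most specific is 147.82.0.0/15.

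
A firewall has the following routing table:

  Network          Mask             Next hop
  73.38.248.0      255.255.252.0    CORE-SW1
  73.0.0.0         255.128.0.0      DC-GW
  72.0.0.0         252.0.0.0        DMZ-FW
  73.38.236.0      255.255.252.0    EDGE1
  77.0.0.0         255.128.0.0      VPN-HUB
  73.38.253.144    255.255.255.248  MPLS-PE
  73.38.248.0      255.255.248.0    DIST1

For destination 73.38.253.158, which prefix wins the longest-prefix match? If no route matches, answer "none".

73.38.248.0/21

Entries matching 73.38.253.158:
  72.0.0.0/6 (72.0.0.0 - 75.255.255.255)
  73.0.0.0/9 (73.0.0.0 - 73.127.255.255)
  73.38.248.0/21 (73.38.248.0 - 73.38.255.255)
Most specific is 73.38.248.0/21.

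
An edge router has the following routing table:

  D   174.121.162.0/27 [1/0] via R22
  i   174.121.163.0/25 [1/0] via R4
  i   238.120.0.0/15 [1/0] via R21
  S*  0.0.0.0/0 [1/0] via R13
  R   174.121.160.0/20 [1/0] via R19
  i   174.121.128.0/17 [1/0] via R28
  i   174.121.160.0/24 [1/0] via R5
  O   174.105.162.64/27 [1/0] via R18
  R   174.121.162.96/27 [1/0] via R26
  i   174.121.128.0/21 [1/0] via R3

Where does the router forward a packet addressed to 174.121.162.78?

R19

Routes whose prefix contains 174.121.162.78:
  0.0.0.0/0 (default, matches everything) -> R13
  174.121.128.0/17 (174.121.128.0 - 174.121.255.255) -> R28
  174.121.160.0/20 (174.121.160.0 - 174.121.175.255) -> R19
More-specific entries that do NOT match:
  174.121.162.0/27 (174.121.162.0 - 174.121.162.31) does not contain 174.121.162.78
  174.105.162.64/27 (174.105.162.64 - 174.105.162.95) does not contain 174.121.162.78
  174.121.162.96/27 (174.121.162.96 - 174.121.162.127) does not contain 174.121.162.78
  174.121.163.0/25 (174.121.163.0 - 174.121.163.127) does not contain 174.121.162.78
  174.121.160.0/24 (174.121.160.0 - 174.121.160.255) does not contain 174.121.162.78
  174.121.128.0/21 (174.121.128.0 - 174.121.135.255) does not contain 174.121.162.78
Longest matching prefix is /20 -> next hop R19.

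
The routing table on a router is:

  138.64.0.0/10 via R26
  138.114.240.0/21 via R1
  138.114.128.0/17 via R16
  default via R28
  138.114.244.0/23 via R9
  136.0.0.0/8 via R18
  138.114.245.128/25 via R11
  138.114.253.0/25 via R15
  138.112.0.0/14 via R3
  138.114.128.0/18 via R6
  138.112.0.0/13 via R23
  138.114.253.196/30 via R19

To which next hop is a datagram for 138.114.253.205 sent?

R16

Routes whose prefix contains 138.114.253.205:
  0.0.0.0/0 (default, matches everything) -> R28
  138.64.0.0/10 (138.64.0.0 - 138.127.255.255) -> R26
  138.112.0.0/13 (138.112.0.0 - 138.119.255.255) -> R23
  138.112.0.0/14 (138.112.0.0 - 138.115.255.255) -> R3
  138.114.128.0/17 (138.114.128.0 - 138.114.255.255) -> R16
More-specific entries that do NOT match:
  138.114.253.196/30 (138.114.253.196 - 138.114.253.199) does not contain 138.114.253.205
  138.114.245.128/25 (138.114.245.128 - 138.114.245.255) does not contain 138.114.253.205
  138.114.253.0/25 (138.114.253.0 - 138.114.253.127) does not contain 138.114.253.205
  138.114.244.0/23 (138.114.244.0 - 138.114.245.255) does not contain 138.114.253.205
  138.114.240.0/21 (138.114.240.0 - 138.114.247.255) does not contain 138.114.253.205
  138.114.128.0/18 (138.114.128.0 - 138.114.191.255) does not contain 138.114.253.205
Longest matching prefix is /17 -> next hop R16.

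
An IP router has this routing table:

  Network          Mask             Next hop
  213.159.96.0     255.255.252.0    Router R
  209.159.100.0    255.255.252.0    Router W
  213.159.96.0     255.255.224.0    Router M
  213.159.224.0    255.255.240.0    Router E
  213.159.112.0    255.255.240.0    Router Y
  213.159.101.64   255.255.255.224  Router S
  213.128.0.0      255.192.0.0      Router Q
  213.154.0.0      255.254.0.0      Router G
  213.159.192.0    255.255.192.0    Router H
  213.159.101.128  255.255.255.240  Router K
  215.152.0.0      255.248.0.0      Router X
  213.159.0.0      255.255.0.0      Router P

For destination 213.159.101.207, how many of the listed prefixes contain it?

Prefixes containing 213.159.101.207:
  213.128.0.0/10 (213.128.0.0 - 213.191.255.255)
  213.159.0.0/16 (213.159.0.0 - 213.159.255.255)
  213.159.96.0/19 (213.159.96.0 - 213.159.127.255)
Total matching entries: 3.

3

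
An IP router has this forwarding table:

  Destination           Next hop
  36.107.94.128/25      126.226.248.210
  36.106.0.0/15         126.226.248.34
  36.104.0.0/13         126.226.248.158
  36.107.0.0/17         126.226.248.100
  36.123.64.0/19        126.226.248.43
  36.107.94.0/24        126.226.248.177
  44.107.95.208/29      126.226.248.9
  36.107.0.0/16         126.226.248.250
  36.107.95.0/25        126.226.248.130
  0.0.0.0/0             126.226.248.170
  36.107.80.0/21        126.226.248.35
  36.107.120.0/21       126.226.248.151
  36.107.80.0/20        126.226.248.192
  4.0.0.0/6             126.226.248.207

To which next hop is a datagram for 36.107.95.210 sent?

Routes whose prefix contains 36.107.95.210:
  0.0.0.0/0 (default, matches everything) -> 126.226.248.170
  36.104.0.0/13 (36.104.0.0 - 36.111.255.255) -> 126.226.248.158
  36.106.0.0/15 (36.106.0.0 - 36.107.255.255) -> 126.226.248.34
  36.107.0.0/16 (36.107.0.0 - 36.107.255.255) -> 126.226.248.250
  36.107.0.0/17 (36.107.0.0 - 36.107.127.255) -> 126.226.248.100
  36.107.80.0/20 (36.107.80.0 - 36.107.95.255) -> 126.226.248.192
More-specific entries that do NOT match:
  44.107.95.208/29 (44.107.95.208 - 44.107.95.215) does not contain 36.107.95.210
  36.107.94.128/25 (36.107.94.128 - 36.107.94.255) does not contain 36.107.95.210
  36.107.95.0/25 (36.107.95.0 - 36.107.95.127) does not contain 36.107.95.210
  36.107.94.0/24 (36.107.94.0 - 36.107.94.255) does not contain 36.107.95.210
  36.107.80.0/21 (36.107.80.0 - 36.107.87.255) does not contain 36.107.95.210
  36.107.120.0/21 (36.107.120.0 - 36.107.127.255) does not contain 36.107.95.210
Longest matching prefix is /20 -> next hop 126.226.248.192.

126.226.248.192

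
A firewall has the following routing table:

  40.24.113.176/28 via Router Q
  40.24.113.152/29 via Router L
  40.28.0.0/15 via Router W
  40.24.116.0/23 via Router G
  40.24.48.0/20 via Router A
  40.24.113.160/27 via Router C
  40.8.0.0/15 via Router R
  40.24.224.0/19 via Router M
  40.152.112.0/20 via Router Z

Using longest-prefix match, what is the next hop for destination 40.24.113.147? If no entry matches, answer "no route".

no route

No entry's prefix contains 40.24.113.147; there is no default route.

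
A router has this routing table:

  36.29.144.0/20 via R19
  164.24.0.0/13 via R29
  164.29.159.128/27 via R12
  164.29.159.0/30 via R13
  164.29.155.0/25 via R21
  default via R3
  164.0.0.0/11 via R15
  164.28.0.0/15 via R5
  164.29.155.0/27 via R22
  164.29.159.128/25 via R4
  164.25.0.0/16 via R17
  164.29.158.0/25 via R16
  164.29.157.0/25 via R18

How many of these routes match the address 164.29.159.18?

4

Prefixes containing 164.29.159.18:
  0.0.0.0/0 (default, matches everything)
  164.0.0.0/11 (164.0.0.0 - 164.31.255.255)
  164.24.0.0/13 (164.24.0.0 - 164.31.255.255)
  164.28.0.0/15 (164.28.0.0 - 164.29.255.255)
Total matching entries: 4.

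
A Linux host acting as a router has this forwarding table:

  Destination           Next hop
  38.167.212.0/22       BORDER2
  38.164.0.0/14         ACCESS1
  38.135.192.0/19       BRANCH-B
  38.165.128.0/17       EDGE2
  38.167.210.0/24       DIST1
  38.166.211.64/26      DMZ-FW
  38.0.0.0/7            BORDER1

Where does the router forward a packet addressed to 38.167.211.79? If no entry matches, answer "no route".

Routes whose prefix contains 38.167.211.79:
  38.0.0.0/7 (38.0.0.0 - 39.255.255.255) -> BORDER1
  38.164.0.0/14 (38.164.0.0 - 38.167.255.255) -> ACCESS1
More-specific entries that do NOT match:
  38.166.211.64/26 (38.166.211.64 - 38.166.211.127) does not contain 38.167.211.79
  38.167.210.0/24 (38.167.210.0 - 38.167.210.255) does not contain 38.167.211.79
  38.167.212.0/22 (38.167.212.0 - 38.167.215.255) does not contain 38.167.211.79
  38.135.192.0/19 (38.135.192.0 - 38.135.223.255) does not contain 38.167.211.79
  38.165.128.0/17 (38.165.128.0 - 38.165.255.255) does not contain 38.167.211.79
Longest matching prefix is /14 -> next hop ACCESS1.

ACCESS1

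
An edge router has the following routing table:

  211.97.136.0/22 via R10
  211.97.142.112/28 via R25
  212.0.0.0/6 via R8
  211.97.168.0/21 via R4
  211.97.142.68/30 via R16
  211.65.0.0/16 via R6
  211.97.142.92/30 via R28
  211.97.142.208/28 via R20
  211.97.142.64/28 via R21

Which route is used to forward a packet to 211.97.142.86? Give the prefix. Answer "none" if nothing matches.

211.97.142.86 is outside every listed prefix and there is no default route.

none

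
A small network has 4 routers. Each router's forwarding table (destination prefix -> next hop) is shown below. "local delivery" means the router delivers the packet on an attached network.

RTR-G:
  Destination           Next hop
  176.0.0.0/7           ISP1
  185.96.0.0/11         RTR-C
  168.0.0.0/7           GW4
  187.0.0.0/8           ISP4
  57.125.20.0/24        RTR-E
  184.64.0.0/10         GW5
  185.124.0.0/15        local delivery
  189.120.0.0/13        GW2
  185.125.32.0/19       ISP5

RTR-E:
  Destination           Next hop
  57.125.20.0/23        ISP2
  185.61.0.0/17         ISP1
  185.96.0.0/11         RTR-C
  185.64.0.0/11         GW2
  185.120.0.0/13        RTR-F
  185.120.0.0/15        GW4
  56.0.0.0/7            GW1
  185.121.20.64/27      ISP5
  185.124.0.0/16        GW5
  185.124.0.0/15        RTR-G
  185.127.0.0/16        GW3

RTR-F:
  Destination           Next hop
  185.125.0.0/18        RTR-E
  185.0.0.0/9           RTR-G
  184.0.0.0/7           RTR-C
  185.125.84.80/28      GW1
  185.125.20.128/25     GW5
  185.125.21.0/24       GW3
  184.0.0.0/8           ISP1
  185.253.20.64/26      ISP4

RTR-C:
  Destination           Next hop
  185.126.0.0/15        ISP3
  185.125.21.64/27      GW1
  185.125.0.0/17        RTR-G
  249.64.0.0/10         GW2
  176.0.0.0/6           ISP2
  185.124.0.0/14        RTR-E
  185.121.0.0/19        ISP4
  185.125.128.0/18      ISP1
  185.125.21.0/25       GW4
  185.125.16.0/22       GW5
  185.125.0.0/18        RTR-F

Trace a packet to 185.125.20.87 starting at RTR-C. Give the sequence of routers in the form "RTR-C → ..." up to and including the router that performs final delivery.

RTR-C → RTR-F → RTR-E → RTR-G

At RTR-C: longest match for 185.125.20.87 is 185.125.0.0/18 -> RTR-F
At RTR-F: longest match for 185.125.20.87 is 185.125.0.0/18 -> RTR-E
At RTR-E: longest match for 185.125.20.87 is 185.124.0.0/15 -> RTR-G
At RTR-G: longest match for 185.125.20.87 is 185.124.0.0/15 -> local delivery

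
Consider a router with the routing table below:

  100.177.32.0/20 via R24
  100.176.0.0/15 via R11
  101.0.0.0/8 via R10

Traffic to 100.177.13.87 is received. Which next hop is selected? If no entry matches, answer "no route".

Routes whose prefix contains 100.177.13.87:
  100.176.0.0/15 (100.176.0.0 - 100.177.255.255) -> R11
More-specific entries that do NOT match:
  100.177.32.0/20 (100.177.32.0 - 100.177.47.255) does not contain 100.177.13.87
Longest matching prefix is /15 -> next hop R11.

R11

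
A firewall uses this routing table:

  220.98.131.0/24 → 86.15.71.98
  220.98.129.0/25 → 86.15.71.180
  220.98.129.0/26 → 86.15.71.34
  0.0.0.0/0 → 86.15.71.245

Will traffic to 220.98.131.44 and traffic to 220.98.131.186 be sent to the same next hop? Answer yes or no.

yes

220.98.131.44: longest match 220.98.131.0/24 -> 86.15.71.98
220.98.131.186: longest match 220.98.131.0/24 -> 86.15.71.98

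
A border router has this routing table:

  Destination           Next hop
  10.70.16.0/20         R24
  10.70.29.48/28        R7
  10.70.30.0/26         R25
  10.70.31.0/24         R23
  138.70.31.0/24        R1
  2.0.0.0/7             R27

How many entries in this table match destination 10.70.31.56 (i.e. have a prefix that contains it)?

Prefixes containing 10.70.31.56:
  10.70.16.0/20 (10.70.16.0 - 10.70.31.255)
  10.70.31.0/24 (10.70.31.0 - 10.70.31.255)
Total matching entries: 2.

2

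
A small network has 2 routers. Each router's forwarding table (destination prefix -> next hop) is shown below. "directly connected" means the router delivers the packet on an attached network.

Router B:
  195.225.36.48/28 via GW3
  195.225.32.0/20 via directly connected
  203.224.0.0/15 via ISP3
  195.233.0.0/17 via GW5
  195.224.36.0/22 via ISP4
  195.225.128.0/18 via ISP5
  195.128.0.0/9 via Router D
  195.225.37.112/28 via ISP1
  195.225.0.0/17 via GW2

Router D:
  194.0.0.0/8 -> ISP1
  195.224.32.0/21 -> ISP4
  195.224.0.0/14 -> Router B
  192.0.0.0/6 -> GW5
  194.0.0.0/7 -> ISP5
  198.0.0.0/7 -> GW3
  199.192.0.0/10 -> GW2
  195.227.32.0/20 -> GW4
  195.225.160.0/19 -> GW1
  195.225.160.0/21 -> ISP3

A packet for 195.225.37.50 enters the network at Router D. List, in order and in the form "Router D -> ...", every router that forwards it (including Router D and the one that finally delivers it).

At Router D: longest match for 195.225.37.50 is 195.224.0.0/14 -> Router B
At Router B: longest match for 195.225.37.50 is 195.225.32.0/20 -> directly connected

Router D -> Router B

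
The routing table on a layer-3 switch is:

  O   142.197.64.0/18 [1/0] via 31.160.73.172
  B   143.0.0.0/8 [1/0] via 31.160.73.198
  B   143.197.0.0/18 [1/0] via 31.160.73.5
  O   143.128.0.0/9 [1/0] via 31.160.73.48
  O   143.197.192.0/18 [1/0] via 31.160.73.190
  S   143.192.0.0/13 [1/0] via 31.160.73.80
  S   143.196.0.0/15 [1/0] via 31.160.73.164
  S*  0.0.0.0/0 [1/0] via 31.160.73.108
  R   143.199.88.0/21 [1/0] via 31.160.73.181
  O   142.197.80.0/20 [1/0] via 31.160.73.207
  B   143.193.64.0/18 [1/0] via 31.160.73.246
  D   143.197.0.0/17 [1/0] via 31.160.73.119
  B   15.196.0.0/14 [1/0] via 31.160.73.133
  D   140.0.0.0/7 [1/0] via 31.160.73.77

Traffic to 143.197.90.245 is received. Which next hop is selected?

31.160.73.119

Routes whose prefix contains 143.197.90.245:
  0.0.0.0/0 (default, matches everything) -> 31.160.73.108
  143.0.0.0/8 (143.0.0.0 - 143.255.255.255) -> 31.160.73.198
  143.128.0.0/9 (143.128.0.0 - 143.255.255.255) -> 31.160.73.48
  143.192.0.0/13 (143.192.0.0 - 143.199.255.255) -> 31.160.73.80
  143.196.0.0/15 (143.196.0.0 - 143.197.255.255) -> 31.160.73.164
  143.197.0.0/17 (143.197.0.0 - 143.197.127.255) -> 31.160.73.119
More-specific entries that do NOT match:
  143.199.88.0/21 (143.199.88.0 - 143.199.95.255) does not contain 143.197.90.245
  142.197.80.0/20 (142.197.80.0 - 142.197.95.255) does not contain 143.197.90.245
  142.197.64.0/18 (142.197.64.0 - 142.197.127.255) does not contain 143.197.90.245
  143.197.0.0/18 (143.197.0.0 - 143.197.63.255) does not contain 143.197.90.245
  143.197.192.0/18 (143.197.192.0 - 143.197.255.255) does not contain 143.197.90.245
  143.193.64.0/18 (143.193.64.0 - 143.193.127.255) does not contain 143.197.90.245
Longest matching prefix is /17 -> next hop 31.160.73.119.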